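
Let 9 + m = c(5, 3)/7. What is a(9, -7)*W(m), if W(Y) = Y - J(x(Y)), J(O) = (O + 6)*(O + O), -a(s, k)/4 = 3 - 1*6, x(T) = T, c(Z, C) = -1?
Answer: -39168/49 ≈ -799.35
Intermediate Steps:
a(s, k) = 12 (a(s, k) = -4*(3 - 1*6) = -4*(3 - 6) = -4*(-3) = 12)
J(O) = 2*O*(6 + O) (J(O) = (6 + O)*(2*O) = 2*O*(6 + O))
m = -64/7 (m = -9 - 1/7 = -64/7 ≈ -9.1429)
W(Y) = Y - 2*Y*(6 + Y)
a(9, -7)*W(m) = 12*(-64*(-11 - 2*(-64/7))/7) = 12*(-64*(-11 + 128/7)/7) = 12*(-64/7*51/7) = 12*(-3264/49) = -39168/49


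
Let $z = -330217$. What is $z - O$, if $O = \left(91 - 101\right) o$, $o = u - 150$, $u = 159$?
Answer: $-330127$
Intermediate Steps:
$o = 9$ ($o = 159 - 150 = 9$)
$O = -90$ ($O = \left(91 - 101\right) 9 = \left(-10\right) 9 = -90$)
$z - O = -330217 - -90 = -330217 + 90 = -330127$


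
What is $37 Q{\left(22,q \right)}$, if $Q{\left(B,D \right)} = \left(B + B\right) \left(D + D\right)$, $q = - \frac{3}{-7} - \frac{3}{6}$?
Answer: $- \frac{1628}{7} \approx -232.57$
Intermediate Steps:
$q = - \frac{1}{14}$ ($q = \left(-3\right) \left(- \frac{1}{7}\right) - \frac{1}{2} = \frac{3}{7} - \frac{1}{2} = - \frac{1}{14} \approx -0.071429$)
$Q{\left(B,D \right)} = 4 B D$ ($Q{\left(B,D \right)} = 2 B 2 D = 4 B D$)
$37 Q{\left(22,q \right)} = 37 \cdot 4 \cdot 22 \left(- \frac{1}{14}\right) = 37 \left(- \frac{44}{7}\right) = - \frac{1628}{7}$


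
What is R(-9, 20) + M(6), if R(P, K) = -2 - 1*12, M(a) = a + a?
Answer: -2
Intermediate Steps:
M(a) = 2*a
R(P, K) = -14 (R(P, K) = -2 - 12 = -14)
R(-9, 20) + M(6) = -14 + 2*6 = -14 + 12 = -2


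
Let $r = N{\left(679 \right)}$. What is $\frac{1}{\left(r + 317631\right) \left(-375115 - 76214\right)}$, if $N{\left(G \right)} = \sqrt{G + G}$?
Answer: $- \frac{105877}{15178111647155729} + \frac{\sqrt{1358}}{45534334941467187} \approx -6.9748 \cdot 10^{-12}$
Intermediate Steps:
$N{\left(G \right)} = \sqrt{2} \sqrt{G}$ ($N{\left(G \right)} = \sqrt{2 G} = \sqrt{2} \sqrt{G}$)
$r = \sqrt{1358}$ ($r = \sqrt{2} \sqrt{679} = \sqrt{1358} \approx 36.851$)
$\frac{1}{\left(r + 317631\right) \left(-375115 - 76214\right)} = \frac{1}{\left(\sqrt{1358} + 317631\right) \left(-375115 - 76214\right)} = \frac{1}{\left(317631 + \sqrt{1358}\right) \left(-451329\right)} = \frac{1}{-143356081599 - 451329 \sqrt{1358}}$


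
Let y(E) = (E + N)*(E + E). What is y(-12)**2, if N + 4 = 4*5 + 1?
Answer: 14400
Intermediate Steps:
N = 17 (N = -4 + (4*5 + 1) = -4 + (20 + 1) = -4 + 21 = 17)
y(E) = 2*E*(17 + E) (y(E) = (E + 17)*(E + E) = (17 + E)*(2*E) = 2*E*(17 + E))
y(-12)**2 = (2*(-12)*(17 - 12))**2 = (2*(-12)*5)**2 = (-120)**2 = 14400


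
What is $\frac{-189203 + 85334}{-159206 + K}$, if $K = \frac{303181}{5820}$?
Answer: $\frac{604517580}{926275739} \approx 0.65263$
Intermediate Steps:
$K = \frac{303181}{5820}$ ($K = 303181 \cdot \frac{1}{5820} = \frac{303181}{5820} \approx 52.093$)
$\frac{-189203 + 85334}{-159206 + K} = \frac{-189203 + 85334}{-159206 + \frac{303181}{5820}} = - \frac{103869}{- \frac{926275739}{5820}} = \left(-103869\right) \left(- \frac{5820}{926275739}\right) = \frac{604517580}{926275739}$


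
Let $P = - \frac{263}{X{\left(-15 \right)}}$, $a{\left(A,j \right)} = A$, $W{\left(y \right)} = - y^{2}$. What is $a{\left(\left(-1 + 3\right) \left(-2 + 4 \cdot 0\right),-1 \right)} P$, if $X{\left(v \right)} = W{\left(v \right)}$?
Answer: $- \frac{1052}{225} \approx -4.6756$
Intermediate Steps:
$X{\left(v \right)} = - v^{2}$
$P = \frac{263}{225}$ ($P = - \frac{263}{\left(-1\right) \left(-15\right)^{2}} = - \frac{263}{\left(-1\right) 225} = - \frac{263}{-225} = \left(-263\right) \left(- \frac{1}{225}\right) = \frac{263}{225} \approx 1.1689$)
$a{\left(\left(-1 + 3\right) \left(-2 + 4 \cdot 0\right),-1 \right)} P = \left(-1 + 3\right) \left(-2 + 4 \cdot 0\right) \frac{263}{225} = 2 \left(-2 + 0\right) \frac{263}{225} = 2 \left(-2\right) \frac{263}{225} = \left(-4\right) \frac{263}{225} = - \frac{1052}{225}$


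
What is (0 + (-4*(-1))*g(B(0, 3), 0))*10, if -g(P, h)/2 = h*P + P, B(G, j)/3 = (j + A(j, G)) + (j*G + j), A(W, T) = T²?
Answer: -1440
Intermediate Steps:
B(G, j) = 3*G² + 6*j + 3*G*j (B(G, j) = 3*((j + G²) + (j*G + j)) = 3*((j + G²) + (G*j + j)) = 3*((j + G²) + (j + G*j)) = 3*(G² + 2*j + G*j) = 3*G² + 6*j + 3*G*j)
g(P, h) = -2*P - 2*P*h (g(P, h) = -2*(h*P + P) = -2*(P*h + P) = -2*(P + P*h) = -2*P - 2*P*h)
(0 + (-4*(-1))*g(B(0, 3), 0))*10 = (0 + (-4*(-1))*(-2*(3*0² + 6*3 + 3*0*3)*(1 + 0)))*10 = (0 + 4*(-2*(3*0 + 18 + 0)*1))*10 = (0 + 4*(-2*(0 + 18 + 0)*1))*10 = (0 + 4*(-2*18*1))*10 = (0 + 4*(-36))*10 = (0 - 144)*10 = -144*10 = -1440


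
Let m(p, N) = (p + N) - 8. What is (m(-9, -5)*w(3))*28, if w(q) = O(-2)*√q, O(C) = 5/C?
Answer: 1540*√3 ≈ 2667.4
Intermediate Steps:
m(p, N) = -8 + N + p (m(p, N) = (N + p) - 8 = -8 + N + p)
w(q) = -5*√q/2 (w(q) = (5/(-2))*√q = (5*(-½))*√q = -5*√q/2)
(m(-9, -5)*w(3))*28 = ((-8 - 5 - 9)*(-5*√3/2))*28 = -(-55)*√3*28 = (55*√3)*28 = 1540*√3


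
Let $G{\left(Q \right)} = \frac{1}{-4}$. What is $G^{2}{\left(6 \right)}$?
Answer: $\frac{1}{16} \approx 0.0625$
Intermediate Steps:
$G{\left(Q \right)} = - \frac{1}{4}$
$G^{2}{\left(6 \right)} = \left(- \frac{1}{4}\right)^{2} = \frac{1}{16}$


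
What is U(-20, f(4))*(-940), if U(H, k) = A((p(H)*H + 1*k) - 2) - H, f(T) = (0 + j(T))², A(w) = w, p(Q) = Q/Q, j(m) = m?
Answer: -13160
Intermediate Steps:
p(Q) = 1
f(T) = T² (f(T) = (0 + T)² = T²)
U(H, k) = -2 + k (U(H, k) = ((1*H + 1*k) - 2) - H = ((H + k) - 2) - H = (-2 + H + k) - H = -2 + k)
U(-20, f(4))*(-940) = (-2 + 4²)*(-940) = (-2 + 16)*(-940) = 14*(-940) = -13160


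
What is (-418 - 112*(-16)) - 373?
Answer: 1001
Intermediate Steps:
(-418 - 112*(-16)) - 373 = (-418 + 1792) - 373 = 1374 - 373 = 1001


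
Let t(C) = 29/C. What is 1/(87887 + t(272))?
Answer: 272/23905293 ≈ 1.1378e-5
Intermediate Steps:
1/(87887 + t(272)) = 1/(87887 + 29/272) = 1/(23905293/272) = 272/23905293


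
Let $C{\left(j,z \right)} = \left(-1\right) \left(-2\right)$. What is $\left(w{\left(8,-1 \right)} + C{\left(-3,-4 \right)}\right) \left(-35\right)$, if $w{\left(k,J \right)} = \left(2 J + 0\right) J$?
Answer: $-140$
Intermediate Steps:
$w{\left(k,J \right)} = 2 J^{2}$ ($w{\left(k,J \right)} = 2 J J = 2 J^{2}$)
$C{\left(j,z \right)} = 2$
$\left(w{\left(8,-1 \right)} + C{\left(-3,-4 \right)}\right) \left(-35\right) = \left(2 \left(-1\right)^{2} + 2\right) \left(-35\right) = \left(2 \cdot 1 + 2\right) \left(-35\right) = \left(2 + 2\right) \left(-35\right) = 4 \left(-35\right) = -140$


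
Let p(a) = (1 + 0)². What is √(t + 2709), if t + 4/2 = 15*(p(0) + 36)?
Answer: √3262 ≈ 57.114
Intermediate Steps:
p(a) = 1 (p(a) = 1² = 1)
t = 553 (t = -2 + 15*(1 + 36) = -2 + 15*37 = -2 + 555 = 553)
√(t + 2709) = √(553 + 2709) = √3262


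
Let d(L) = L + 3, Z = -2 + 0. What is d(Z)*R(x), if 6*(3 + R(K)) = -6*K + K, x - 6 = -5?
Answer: -23/6 ≈ -3.8333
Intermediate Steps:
x = 1 (x = 6 - 5 = 1)
Z = -2
R(K) = -3 - 5*K/6 (R(K) = -3 + (-6*K + K)/6 = -3 + (-5*K)/6 = -3 - 5*K/6)
d(L) = 3 + L
d(Z)*R(x) = (3 - 2)*(-3 - ⅚*1) = 1*(-3 - ⅚) = 1*(-23/6) = -23/6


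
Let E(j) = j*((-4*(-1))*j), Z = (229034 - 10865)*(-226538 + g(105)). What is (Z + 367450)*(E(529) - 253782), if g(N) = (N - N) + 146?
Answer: -42752262475270436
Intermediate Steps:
g(N) = 146 (g(N) = 0 + 146 = 146)
Z = -49391716248 (Z = (229034 - 10865)*(-226538 + 146) = 218169*(-226392) = -49391716248)
E(j) = 4*j**2 (E(j) = j*(4*j) = 4*j**2)
(Z + 367450)*(E(529) - 253782) = (-49391716248 + 367450)*(4*529**2 - 253782) = -49391348798*(4*279841 - 253782) = -49391348798*(1119364 - 253782) = -49391348798*865582 = -42752262475270436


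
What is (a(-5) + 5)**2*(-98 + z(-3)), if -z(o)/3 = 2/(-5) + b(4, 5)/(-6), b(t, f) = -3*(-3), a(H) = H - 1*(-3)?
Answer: -8307/10 ≈ -830.70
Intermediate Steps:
a(H) = 3 + H (a(H) = H + 3 = 3 + H)
b(t, f) = 9
z(o) = 57/10 (z(o) = -3*(2/(-5) + 9/(-6)) = -3*(2*(-1/5) + 9*(-1/6)) = -3*(-2/5 - 3/2) = -3*(-19/10) = 57/10)
(a(-5) + 5)**2*(-98 + z(-3)) = ((3 - 5) + 5)**2*(-98 + 57/10) = (-2 + 5)**2*(-923/10) = 3**2*(-923/10) = 9*(-923/10) = -8307/10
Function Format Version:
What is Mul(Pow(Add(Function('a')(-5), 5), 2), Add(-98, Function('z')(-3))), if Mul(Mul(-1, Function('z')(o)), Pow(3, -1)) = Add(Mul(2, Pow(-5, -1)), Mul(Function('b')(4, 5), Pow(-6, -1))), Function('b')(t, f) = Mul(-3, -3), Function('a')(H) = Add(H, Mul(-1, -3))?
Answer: Rational(-8307, 10) ≈ -830.70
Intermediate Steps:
Function('a')(H) = Add(3, H) (Function('a')(H) = Add(H, 3) = Add(3, H))
Function('b')(t, f) = 9
Function('z')(o) = Rational(57, 10) (Function('z')(o) = Mul(-3, Add(Mul(2, Pow(-5, -1)), Mul(9, Pow(-6, -1)))) = Mul(-3, Add(Mul(2, Rational(-1, 5)), Mul(9, Rational(-1, 6)))) = Mul(-3, Add(Rational(-2, 5), Rational(-3, 2))) = Mul(-3, Rational(-19, 10)) = Rational(57, 10))
Mul(Pow(Add(Function('a')(-5), 5), 2), Add(-98, Function('z')(-3))) = Mul(Pow(Add(Add(3, -5), 5), 2), Add(-98, Rational(57, 10))) = Mul(Pow(Add(-2, 5), 2), Rational(-923, 10)) = Mul(Pow(3, 2), Rational(-923, 10)) = Mul(9, Rational(-923, 10)) = Rational(-8307, 10)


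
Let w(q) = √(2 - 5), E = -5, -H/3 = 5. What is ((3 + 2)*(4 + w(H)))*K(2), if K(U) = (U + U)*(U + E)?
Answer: -240 - 60*I*√3 ≈ -240.0 - 103.92*I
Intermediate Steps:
H = -15 (H = -3*5 = -15)
w(q) = I*√3 (w(q) = √(-3) = I*√3)
K(U) = 2*U*(-5 + U) (K(U) = (U + U)*(U - 5) = (2*U)*(-5 + U) = 2*U*(-5 + U))
((3 + 2)*(4 + w(H)))*K(2) = ((3 + 2)*(4 + I*√3))*(2*2*(-5 + 2)) = (5*(4 + I*√3))*(2*2*(-3)) = (20 + 5*I*√3)*(-12) = -240 - 60*I*√3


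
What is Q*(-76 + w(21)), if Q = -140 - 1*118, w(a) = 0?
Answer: 19608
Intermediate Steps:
Q = -258 (Q = -140 - 118 = -258)
Q*(-76 + w(21)) = -258*(-76 + 0) = -258*(-76) = 19608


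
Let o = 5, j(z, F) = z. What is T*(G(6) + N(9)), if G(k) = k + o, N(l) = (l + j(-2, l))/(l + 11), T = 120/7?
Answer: 1362/7 ≈ 194.57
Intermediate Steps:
T = 120/7 (T = 120*(⅐) = 120/7 ≈ 17.143)
N(l) = (-2 + l)/(11 + l) (N(l) = (l - 2)/(l + 11) = (-2 + l)/(11 + l))
G(k) = 5 + k (G(k) = k + 5 = 5 + k)
T*(G(6) + N(9)) = 120*((5 + 6) + (-2 + 9)/(11 + 9))/7 = 120*(11 + 7/20)/7 = (120/7)*(227/20) = 1362/7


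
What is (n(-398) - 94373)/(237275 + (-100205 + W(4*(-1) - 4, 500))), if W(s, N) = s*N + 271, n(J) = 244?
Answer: -94129/133341 ≈ -0.70593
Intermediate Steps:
W(s, N) = 271 + N*s (W(s, N) = N*s + 271 = 271 + N*s)
(n(-398) - 94373)/(237275 + (-100205 + W(4*(-1) - 4, 500))) = (244 - 94373)/(237275 + (-100205 + (271 + 500*(4*(-1) - 4)))) = -94129/(237275 + (-100205 + (271 + 500*(-4 - 4)))) = -94129/(237275 + (-100205 + (271 + 500*(-8)))) = -94129/(237275 + (-100205 + (271 - 4000))) = -94129/(237275 + (-100205 - 3729)) = -94129/(237275 - 103934) = -94129/133341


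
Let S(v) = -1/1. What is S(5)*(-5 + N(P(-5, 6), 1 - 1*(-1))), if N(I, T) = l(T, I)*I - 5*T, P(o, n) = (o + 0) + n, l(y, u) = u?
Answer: 14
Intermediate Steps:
P(o, n) = n + o (P(o, n) = o + n = n + o)
N(I, T) = I² - 5*T (N(I, T) = I*I - 5*T = I² - 5*T)
S(v) = -1 (S(v) = -1*1 = -1)
S(5)*(-5 + N(P(-5, 6), 1 - 1*(-1))) = -(-5 + ((6 - 5)² - 5*(1 - 1*(-1)))) = -(-5 + (1² - 5*(1 + 1))) = -(-5 + (1 - 5*2)) = -(-5 + (1 - 10)) = -(-5 - 9) = -1*(-14) = 14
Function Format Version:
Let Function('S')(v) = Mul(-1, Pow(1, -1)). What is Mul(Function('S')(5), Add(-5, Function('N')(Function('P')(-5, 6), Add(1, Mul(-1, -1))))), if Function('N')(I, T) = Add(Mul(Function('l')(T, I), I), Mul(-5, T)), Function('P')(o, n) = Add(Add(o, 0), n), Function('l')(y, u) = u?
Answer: 14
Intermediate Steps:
Function('P')(o, n) = Add(n, o) (Function('P')(o, n) = Add(o, n) = Add(n, o))
Function('N')(I, T) = Add(Pow(I, 2), Mul(-5, T)) (Function('N')(I, T) = Add(Mul(I, I), Mul(-5, T)) = Add(Pow(I, 2), Mul(-5, T)))
Function('S')(v) = -1 (Function('S')(v) = Mul(-1, 1) = -1)
Mul(Function('S')(5), Add(-5, Function('N')(Function('P')(-5, 6), Add(1, Mul(-1, -1))))) = Mul(-1, Add(-5, Add(Pow(Add(6, -5), 2), Mul(-5, Add(1, Mul(-1, -1)))))) = Mul(-1, Add(-5, Add(Pow(1, 2), Mul(-5, Add(1, 1))))) = Mul(-1, Add(-5, Add(1, Mul(-5, 2)))) = Mul(-1, Add(-5, Add(1, -10))) = Mul(-1, Add(-5, -9)) = Mul(-1, -14) = 14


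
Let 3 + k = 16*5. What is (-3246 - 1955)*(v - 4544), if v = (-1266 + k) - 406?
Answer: 31928939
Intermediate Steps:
k = 77 (k = -3 + 16*5 = -3 + 80 = 77)
v = -1595 (v = (-1266 + 77) - 406 = -1189 - 406 = -1595)
(-3246 - 1955)*(v - 4544) = (-3246 - 1955)*(-1595 - 4544) = -5201*(-6139) = 31928939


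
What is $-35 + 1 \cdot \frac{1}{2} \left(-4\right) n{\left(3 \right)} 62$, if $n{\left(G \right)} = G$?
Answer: $-407$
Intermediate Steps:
$-35 + 1 \cdot \frac{1}{2} \left(-4\right) n{\left(3 \right)} 62 = -35 + 1 \cdot \frac{1}{2} \left(-4\right) 3 \cdot 62 = -35 + \frac{1}{2} \left(-4\right) 3 \cdot 62 = -35 + \left(-2\right) 3 \cdot 62 = -35 - 372 = -407$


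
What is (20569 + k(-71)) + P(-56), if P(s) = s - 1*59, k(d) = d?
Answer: 20383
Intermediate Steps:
P(s) = -59 + s (P(s) = s - 59 = -59 + s)
(20569 + k(-71)) + P(-56) = (20569 - 71) + (-59 - 56) = 20498 - 115 = 20383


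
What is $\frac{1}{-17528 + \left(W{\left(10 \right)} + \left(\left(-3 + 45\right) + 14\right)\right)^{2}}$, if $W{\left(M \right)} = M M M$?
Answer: $\frac{1}{1097608} \approx 9.1107 \cdot 10^{-7}$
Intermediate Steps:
$W{\left(M \right)} = M^{3}$ ($W{\left(M \right)} = M^{2} M = M^{3}$)
$\frac{1}{-17528 + \left(W{\left(10 \right)} + \left(\left(-3 + 45\right) + 14\right)\right)^{2}} = \frac{1}{-17528 + \left(10^{3} + \left(\left(-3 + 45\right) + 14\right)\right)^{2}} = \frac{1}{-17528 + \left(1000 + \left(42 + 14\right)\right)^{2}} = \frac{1}{-17528 + \left(1000 + 56\right)^{2}} = \frac{1}{-17528 + 1056^{2}} = \frac{1}{-17528 + 1115136} = \frac{1}{1097608}$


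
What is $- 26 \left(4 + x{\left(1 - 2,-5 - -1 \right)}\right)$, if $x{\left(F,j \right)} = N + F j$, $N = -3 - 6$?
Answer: $26$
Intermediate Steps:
$N = -9$ ($N = -3 - 6 = -9$)
$x{\left(F,j \right)} = -9 + F j$
$- 26 \left(4 + x{\left(1 - 2,-5 - -1 \right)}\right) = - 26 \left(4 - \left(9 - \left(1 - 2\right) \left(-5 - -1\right)\right)\right) = - 26 \left(4 - 5\right) = \left(-26\right) \left(-1\right) = 26$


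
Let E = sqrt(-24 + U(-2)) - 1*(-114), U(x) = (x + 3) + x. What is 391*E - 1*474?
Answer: 44100 + 1955*I ≈ 44100.0 + 1955.0*I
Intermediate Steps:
U(x) = 3 + 2*x (U(x) = (3 + x) + x = 3 + 2*x)
E = 114 + 5*I (E = sqrt(-24 + (3 + 2*(-2))) - 1*(-114) = sqrt(-24 + (3 - 4)) + 114 = sqrt(-24 - 1) + 114 = sqrt(-25) + 114 = 5*I + 114 = 114 + 5*I ≈ 114.0 + 5.0*I)
391*E - 1*474 = 391*(114 + 5*I) - 1*474 = (44574 + 1955*I) - 474 = 44100 + 1955*I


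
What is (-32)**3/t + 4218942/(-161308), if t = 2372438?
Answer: -357659430755/13667615318 ≈ -26.168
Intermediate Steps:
(-32)**3/t + 4218942/(-161308) = (-32)**3/2372438 + 4218942/(-161308) = -32768*1/2372438 + 4218942*(-1/161308) = -16384/1186219 - 301353/11522 = -357659430755/13667615318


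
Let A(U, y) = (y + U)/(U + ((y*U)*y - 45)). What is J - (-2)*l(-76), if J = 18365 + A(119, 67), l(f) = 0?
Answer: 9811776911/534265 ≈ 18365.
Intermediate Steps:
A(U, y) = (U + y)/(-45 + U + U*y**2) (A(U, y) = (U + y)/(U + ((U*y)*y - 45)) = (U + y)/(U + (U*y**2 - 45)) = (U + y)/(U + (-45 + U*y**2)) = (U + y)/(-45 + U + U*y**2))
J = 9811776911/534265 (J = 18365 + (119 + 67)/(-45 + 119 + 119*67**2) = 18365 + 186/(-45 + 119 + 119*4489) = 18365 + 186/(-45 + 119 + 534191) = 18365 + 186/534265 = 9811776911/534265 ≈ 18365.)
J - (-2)*l(-76) = 9811776911/534265 - (-2)*0 = 9811776911/534265 - 1*0 = 9811776911/534265 + 0 = 9811776911/534265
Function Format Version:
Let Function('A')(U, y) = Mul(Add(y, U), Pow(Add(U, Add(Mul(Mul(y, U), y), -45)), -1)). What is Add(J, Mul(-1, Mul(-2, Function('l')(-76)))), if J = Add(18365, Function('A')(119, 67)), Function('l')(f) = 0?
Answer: Rational(9811776911, 534265) ≈ 18365.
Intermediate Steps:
Function('A')(U, y) = Mul(Pow(Add(-45, U, Mul(U, Pow(y, 2))), -1), Add(U, y)) (Function('A')(U, y) = Mul(Add(U, y), Pow(Add(U, Add(Mul(Mul(U, y), y), -45)), -1)) = Mul(Add(U, y), Pow(Add(U, Add(Mul(U, Pow(y, 2)), -45)), -1)) = Mul(Add(U, y), Pow(Add(U, Add(-45, Mul(U, Pow(y, 2)))), -1)) = Mul(Add(U, y), Pow(Add(-45, U, Mul(U, Pow(y, 2))), -1)) = Mul(Pow(Add(-45, U, Mul(U, Pow(y, 2))), -1), Add(U, y)))
J = Rational(9811776911, 534265) (J = Add(18365, Mul(Pow(Add(-45, 119, Mul(119, Pow(67, 2))), -1), Add(119, 67))) = Add(18365, Mul(Pow(Add(-45, 119, Mul(119, 4489)), -1), 186)) = Add(18365, Mul(Pow(Add(-45, 119, 534191), -1), 186)) = Add(18365, Mul(Pow(534265, -1), 186)) = Add(18365, Mul(Rational(1, 534265), 186)) = Add(18365, Rational(186, 534265)) = Rational(9811776911, 534265) ≈ 18365.)
Add(J, Mul(-1, Mul(-2, Function('l')(-76)))) = Add(Rational(9811776911, 534265), Mul(-1, Mul(-2, 0))) = Add(Rational(9811776911, 534265), Mul(-1, 0)) = Add(Rational(9811776911, 534265), 0) = Rational(9811776911, 534265)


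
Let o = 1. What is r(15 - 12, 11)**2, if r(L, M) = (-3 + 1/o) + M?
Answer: 81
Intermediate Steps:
r(L, M) = -2 + M (r(L, M) = (-3 + 1/1) + M = (-3 + 1) + M = -2 + M)
r(15 - 12, 11)**2 = (-2 + 11)**2 = 9**2 = 81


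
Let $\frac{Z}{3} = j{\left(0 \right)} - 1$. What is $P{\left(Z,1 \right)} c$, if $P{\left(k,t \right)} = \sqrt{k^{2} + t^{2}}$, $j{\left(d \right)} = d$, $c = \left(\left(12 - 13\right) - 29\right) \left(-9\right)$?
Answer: $270 \sqrt{10} \approx 853.81$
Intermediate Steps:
$c = 270$ ($c = \left(\left(12 - 13\right) - 29\right) \left(-9\right) = \left(-1 - 29\right) \left(-9\right) = \left(-30\right) \left(-9\right) = 270$)
$Z = -3$ ($Z = 3 \left(0 - 1\right) = 3 \left(-1\right) = -3$)
$P{\left(Z,1 \right)} c = \sqrt{\left(-3\right)^{2} + 1^{2}} \cdot 270 = \sqrt{9 + 1} \cdot 270 = \sqrt{10} \cdot 270 = 270 \sqrt{10}$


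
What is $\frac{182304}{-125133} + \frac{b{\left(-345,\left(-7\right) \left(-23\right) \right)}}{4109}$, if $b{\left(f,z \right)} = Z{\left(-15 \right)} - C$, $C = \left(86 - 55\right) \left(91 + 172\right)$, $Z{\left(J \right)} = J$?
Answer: $- \frac{590391160}{171390499} \approx -3.4447$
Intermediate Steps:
$C = 8153$ ($C = 31 \cdot 263 = 8153$)
$b{\left(f,z \right)} = -8168$ ($b{\left(f,z \right)} = -15 - 8153 = -8168$)
$\frac{182304}{-125133} + \frac{b{\left(-345,\left(-7\right) \left(-23\right) \right)}}{4109} = \frac{182304}{-125133} - \frac{8168}{4109} = 182304 \left(- \frac{1}{125133}\right) - \frac{8168}{4109} = - \frac{60768}{41711} - \frac{8168}{4109} = - \frac{590391160}{171390499}$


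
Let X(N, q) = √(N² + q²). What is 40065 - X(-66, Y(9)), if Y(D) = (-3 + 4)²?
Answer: 40065 - √4357 ≈ 39999.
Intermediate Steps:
Y(D) = 1 (Y(D) = 1² = 1)
40065 - X(-66, Y(9)) = 40065 - √((-66)² + 1²) = 40065 - √(4356 + 1) = 40065 - √4357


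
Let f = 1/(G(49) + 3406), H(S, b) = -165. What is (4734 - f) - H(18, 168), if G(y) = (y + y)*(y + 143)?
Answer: 108865577/22222 ≈ 4899.0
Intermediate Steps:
G(y) = 2*y*(143 + y) (G(y) = (2*y)*(143 + y) = 2*y*(143 + y))
f = 1/22222 (f = 1/(2*49*(143 + 49) + 3406) = 1/(2*49*192 + 3406) = 1/(18816 + 3406) = 1/22222 ≈ 4.5000e-5)
(4734 - f) - H(18, 168) = (4734 - 1*1/22222) - 1*(-165) = (4734 - 1/22222) + 165 = 105198947/22222 + 165 = 108865577/22222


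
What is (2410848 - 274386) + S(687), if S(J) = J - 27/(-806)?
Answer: 1722542121/806 ≈ 2.1371e+6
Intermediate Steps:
S(J) = 27/806 + J (S(J) = J - 27*(-1/806) = J + 27/806 = 27/806 + J)
(2410848 - 274386) + S(687) = (2410848 - 274386) + (27/806 + 687) = 2136462 + 553749/806 = 1722542121/806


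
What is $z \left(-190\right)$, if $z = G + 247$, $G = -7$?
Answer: $-45600$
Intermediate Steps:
$z = 240$ ($z = -7 + 247 = 240$)
$z \left(-190\right) = 240 \left(-190\right) = -45600$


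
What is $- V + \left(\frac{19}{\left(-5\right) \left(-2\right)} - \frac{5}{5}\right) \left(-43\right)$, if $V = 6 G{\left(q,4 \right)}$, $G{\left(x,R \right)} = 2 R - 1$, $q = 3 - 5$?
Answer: $- \frac{807}{10} \approx -80.7$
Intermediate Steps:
$q = -2$
$G{\left(x,R \right)} = -1 + 2 R$
$V = 42$ ($V = 6 \left(-1 + 2 \cdot 4\right) = 6 \left(-1 + 8\right) = 6 \cdot 7 = 42$)
$- V + \left(\frac{19}{\left(-5\right) \left(-2\right)} - \frac{5}{5}\right) \left(-43\right) = \left(-1\right) 42 + \left(\frac{19}{\left(-5\right) \left(-2\right)} - \frac{5}{5}\right) \left(-43\right) = -42 + \left(\frac{19}{10} - 1\right) \left(-43\right) = -42 + \frac{9}{10} \left(-43\right) = -42 - \frac{387}{10} = - \frac{807}{10}$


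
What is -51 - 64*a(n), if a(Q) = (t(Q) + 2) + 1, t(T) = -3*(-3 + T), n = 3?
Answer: -243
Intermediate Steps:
t(T) = 9 - 3*T
a(Q) = 12 - 3*Q (a(Q) = ((9 - 3*Q) + 2) + 1 = (11 - 3*Q) + 1 = 12 - 3*Q)
-51 - 64*a(n) = -51 - 64*(12 - 3*3) = -51 - 64*(12 - 9) = -51 - 64*3 = -51 - 192 = -243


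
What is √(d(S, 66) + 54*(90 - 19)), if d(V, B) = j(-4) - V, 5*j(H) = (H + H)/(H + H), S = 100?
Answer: √93355/5 ≈ 61.108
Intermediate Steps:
j(H) = ⅕ (j(H) = ((H + H)/(H + H))/5 = ((2*H)/((2*H)))/5 = ((2*H)*(1/(2*H)))/5 = (⅕)*1 = ⅕)
d(V, B) = ⅕ - V
√(d(S, 66) + 54*(90 - 19)) = √((⅕ - 1*100) + 54*(90 - 19)) = √((⅕ - 100) + 54*71) = √(-499/5 + 3834) = √(18671/5) = √93355/5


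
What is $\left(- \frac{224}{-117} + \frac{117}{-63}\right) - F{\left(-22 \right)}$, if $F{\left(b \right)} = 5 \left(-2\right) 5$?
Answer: $\frac{40997}{819} \approx 50.057$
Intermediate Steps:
$F{\left(b \right)} = -50$ ($F{\left(b \right)} = \left(-10\right) 5 = -50$)
$\left(- \frac{224}{-117} + \frac{117}{-63}\right) - F{\left(-22 \right)} = \left(- \frac{224}{-117} + \frac{117}{-63}\right) - -50 = \left(\left(-224\right) \left(- \frac{1}{117}\right) + 117 \left(- \frac{1}{63}\right)\right) + 50 = \left(\frac{224}{117} - \frac{13}{7}\right) + 50 = \frac{47}{819} + 50 = \frac{40997}{819}$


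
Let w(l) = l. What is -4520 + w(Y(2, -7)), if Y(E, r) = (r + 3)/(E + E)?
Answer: -4521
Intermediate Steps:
Y(E, r) = (3 + r)/(2*E) (Y(E, r) = (3 + r)/((2*E)) = (3 + r)*(1/(2*E)) = (3 + r)/(2*E))
-4520 + w(Y(2, -7)) = -4520 + (1/2)*(3 - 7)/2 = -4520 + (1/2)*(1/2)*(-4) = -4520 - 1 = -4521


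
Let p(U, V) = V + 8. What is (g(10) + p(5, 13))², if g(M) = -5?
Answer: 256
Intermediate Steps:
p(U, V) = 8 + V
(g(10) + p(5, 13))² = (-5 + (8 + 13))² = (-5 + 21)² = 16² = 256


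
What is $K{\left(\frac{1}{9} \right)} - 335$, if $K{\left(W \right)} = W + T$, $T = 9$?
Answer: $- \frac{2933}{9} \approx -325.89$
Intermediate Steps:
$K{\left(W \right)} = 9 + W$ ($K{\left(W \right)} = W + 9 = 9 + W$)
$K{\left(\frac{1}{9} \right)} - 335 = \left(9 + \frac{1}{9}\right) - 335 = \frac{82}{9} - 335 = - \frac{2933}{9}$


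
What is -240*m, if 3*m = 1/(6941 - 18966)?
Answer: 16/2405 ≈ 0.0066528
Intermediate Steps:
m = -1/36075 (m = 1/(3*(6941 - 18966)) = (1/3)/(-12025) = (1/3)*(-1/12025) = -1/36075 ≈ -2.7720e-5)
-240*m = -240*(-1/36075) = 16/2405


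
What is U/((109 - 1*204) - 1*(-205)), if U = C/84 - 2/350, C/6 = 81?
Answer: 289/5500 ≈ 0.052545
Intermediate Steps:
C = 486 (C = 6*81 = 486)
U = 289/50 (U = 486/84 - 2/350 = 486*(1/84) - 2*1/350 = 81/14 - 1/175 = 289/50 ≈ 5.7800)
U/((109 - 1*204) - 1*(-205)) = 289/(50*((109 - 1*204) - 1*(-205))) = 289/(50*((109 - 204) + 205)) = 289/(50*(-95 + 205)) = (289/50)/110 = (289/50)*(1/110) = 289/5500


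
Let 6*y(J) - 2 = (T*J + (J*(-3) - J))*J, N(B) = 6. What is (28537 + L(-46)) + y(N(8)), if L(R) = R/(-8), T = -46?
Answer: 338917/12 ≈ 28243.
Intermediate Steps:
L(R) = -R/8 (L(R) = R*(-1/8) = -R/8)
y(J) = 1/3 - 25*J**2/3 (y(J) = 1/3 + ((-46*J + (J*(-3) - J))*J)/6 = 1/3 + ((-46*J + (-3*J - J))*J)/6 = 1/3 + ((-46*J - 4*J)*J)/6 = 1/3 + ((-50*J)*J)/6 = 1/3 + (-50*J**2)/6 = 1/3 - 25*J**2/3)
(28537 + L(-46)) + y(N(8)) = (28537 - 1/8*(-46)) + (1/3 - 25/3*6**2) = (28537 + 23/4) + (1/3 - 25/3*36) = 114171/4 + (1/3 - 300) = 114171/4 - 899/3 = 338917/12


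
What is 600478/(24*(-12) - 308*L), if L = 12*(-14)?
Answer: 300239/25728 ≈ 11.670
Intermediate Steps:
L = -168
600478/(24*(-12) - 308*L) = 600478/(24*(-12) - 308*(-168)) = 600478/(-288 + 51744) = 600478/51456 = 600478*(1/51456) = 300239/25728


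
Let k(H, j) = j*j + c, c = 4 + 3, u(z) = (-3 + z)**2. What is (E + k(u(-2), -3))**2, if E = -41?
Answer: 625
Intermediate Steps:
c = 7
k(H, j) = 7 + j**2 (k(H, j) = j*j + 7 = j**2 + 7 = 7 + j**2)
(E + k(u(-2), -3))**2 = (-41 + (7 + (-3)**2))**2 = (-41 + (7 + 9))**2 = (-41 + 16)**2 = (-25)**2 = 625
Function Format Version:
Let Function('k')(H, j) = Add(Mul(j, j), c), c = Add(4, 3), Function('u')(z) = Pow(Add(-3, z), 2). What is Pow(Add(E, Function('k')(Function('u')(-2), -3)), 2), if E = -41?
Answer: 625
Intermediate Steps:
c = 7
Function('k')(H, j) = Add(7, Pow(j, 2)) (Function('k')(H, j) = Add(Mul(j, j), 7) = Add(Pow(j, 2), 7) = Add(7, Pow(j, 2)))
Pow(Add(E, Function('k')(Function('u')(-2), -3)), 2) = Pow(Add(-41, Add(7, Pow(-3, 2))), 2) = Pow(Add(-41, Add(7, 9)), 2) = Pow(Add(-41, 16), 2) = Pow(-25, 2) = 625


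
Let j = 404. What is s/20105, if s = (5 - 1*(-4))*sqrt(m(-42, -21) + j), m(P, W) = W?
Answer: 9*sqrt(383)/20105 ≈ 0.0087607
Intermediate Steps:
s = 9*sqrt(383) (s = (5 - 1*(-4))*sqrt(-21 + 404) = (5 + 4)*sqrt(383) = 9*sqrt(383) ≈ 176.13)
s/20105 = (9*sqrt(383))/20105 = (9*sqrt(383))*(1/20105) = 9*sqrt(383)/20105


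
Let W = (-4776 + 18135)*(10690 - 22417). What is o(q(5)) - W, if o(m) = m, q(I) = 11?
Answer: 156661004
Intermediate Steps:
W = -156660993 (W = 13359*(-11727) = -156660993)
o(q(5)) - W = 11 - 1*(-156660993) = 11 + 156660993 = 156661004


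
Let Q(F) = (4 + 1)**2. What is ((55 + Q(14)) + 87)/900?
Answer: 167/900 ≈ 0.18556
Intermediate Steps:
Q(F) = 25 (Q(F) = 5**2 = 25)
((55 + Q(14)) + 87)/900 = ((55 + 25) + 87)/900 = (80 + 87)*(1/900) = 167*(1/900) = 167/900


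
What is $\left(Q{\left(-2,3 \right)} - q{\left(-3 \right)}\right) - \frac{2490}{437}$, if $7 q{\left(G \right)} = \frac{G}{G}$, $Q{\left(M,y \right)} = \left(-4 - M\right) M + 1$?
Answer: $- \frac{2572}{3059} \approx -0.8408$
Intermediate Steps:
$Q{\left(M,y \right)} = 1 + M \left(-4 - M\right)$ ($Q{\left(M,y \right)} = M \left(-4 - M\right) + 1 = 1 + M \left(-4 - M\right)$)
$q{\left(G \right)} = \frac{1}{7}$ ($q{\left(G \right)} = \frac{G \frac{1}{G}}{7} = \frac{1}{7} \cdot 1 = \frac{1}{7}$)
$\left(Q{\left(-2,3 \right)} - q{\left(-3 \right)}\right) - \frac{2490}{437} = \left(\left(1 - \left(-2\right)^{2} - -8\right) - \frac{1}{7}\right) - \frac{2490}{437} = \left(\left(1 - 4 + 8\right) - \frac{1}{7}\right) - 2490 \cdot \frac{1}{437} = \left(\left(1 - 4 + 8\right) - \frac{1}{7}\right) - \frac{2490}{437} = \left(5 - \frac{1}{7}\right) - \frac{2490}{437} = \frac{34}{7} - \frac{2490}{437} = - \frac{2572}{3059}$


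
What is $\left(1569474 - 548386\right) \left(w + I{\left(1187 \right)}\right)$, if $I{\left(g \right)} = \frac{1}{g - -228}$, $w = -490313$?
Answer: $- \frac{708423598548672}{1415} \approx -5.0065 \cdot 10^{11}$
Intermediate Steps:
$I{\left(g \right)} = \frac{1}{228 + g}$ ($I{\left(g \right)} = \frac{1}{g + 228} = \frac{1}{228 + g}$)
$\left(1569474 - 548386\right) \left(w + I{\left(1187 \right)}\right) = \left(1569474 - 548386\right) \left(-490313 + \frac{1}{228 + 1187}\right) = 1021088 \left(-490313 + \frac{1}{1415}\right) = 1021088 \left(- \frac{693792894}{1415}\right) = - \frac{708423598548672}{1415}$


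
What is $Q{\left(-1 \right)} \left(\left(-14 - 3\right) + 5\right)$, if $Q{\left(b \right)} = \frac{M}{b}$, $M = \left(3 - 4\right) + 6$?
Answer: $60$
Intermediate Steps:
$M = 5$ ($M = -1 + 6 = 5$)
$Q{\left(b \right)} = \frac{5}{b}$
$Q{\left(-1 \right)} \left(\left(-14 - 3\right) + 5\right) = \frac{5}{-1} \left(\left(-14 - 3\right) + 5\right) = 5 \left(-1\right) \left(\left(-14 - 3\right) + 5\right) = - 5 \left(-17 + 5\right) = \left(-5\right) \left(-12\right) = 60$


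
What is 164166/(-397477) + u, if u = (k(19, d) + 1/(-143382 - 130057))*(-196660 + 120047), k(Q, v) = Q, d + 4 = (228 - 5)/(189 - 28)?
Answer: -158208047095418214/108685713403 ≈ -1.4556e+6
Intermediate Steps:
d = -421/161 (d = -4 + (228 - 5)/(189 - 28) = -4 + 223/161 = -421/161 ≈ -2.6149)
u = -398030583420/273439 (u = (19 + 1/(-143382 - 130057))*(-196660 + 120047) = (19 + 1/(-273439))*(-76613) = (19 - 1/273439)*(-76613) = (5195340/273439)*(-76613) = -398030583420/273439 ≈ -1.4556e+6)
164166/(-397477) + u = 164166/(-397477) - 398030583420/273439 = 164166*(-1/397477) - 398030583420/273439 = -164166/397477 - 398030583420/273439 = -158208047095418214/108685713403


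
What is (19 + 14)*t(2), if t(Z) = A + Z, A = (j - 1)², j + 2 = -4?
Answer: 1683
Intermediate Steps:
j = -6 (j = -2 - 4 = -6)
A = 49 (A = (-6 - 1)² = (-7)² = 49)
t(Z) = 49 + Z
(19 + 14)*t(2) = (19 + 14)*(49 + 2) = 33*51 = 1683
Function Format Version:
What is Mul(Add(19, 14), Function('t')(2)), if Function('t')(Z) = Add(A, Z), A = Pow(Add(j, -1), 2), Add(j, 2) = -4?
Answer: 1683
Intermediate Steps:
j = -6 (j = Add(-2, -4) = -6)
A = 49 (A = Pow(Add(-6, -1), 2) = Pow(-7, 2) = 49)
Function('t')(Z) = Add(49, Z)
Mul(Add(19, 14), Function('t')(2)) = Mul(Add(19, 14), Add(49, 2)) = Mul(33, 51) = 1683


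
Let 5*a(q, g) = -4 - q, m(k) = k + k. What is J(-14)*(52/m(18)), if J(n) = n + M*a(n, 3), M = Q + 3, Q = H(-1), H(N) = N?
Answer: -130/9 ≈ -14.444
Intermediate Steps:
m(k) = 2*k
Q = -1
a(q, g) = -⅘ - q/5 (a(q, g) = (-4 - q)/5 = -⅘ - q/5)
M = 2 (M = -1 + 3 = 2)
J(n) = -8/5 + 3*n/5 (J(n) = n + 2*(-⅘ - n/5) = n + (-8/5 - 2*n/5) = -8/5 + 3*n/5)
J(-14)*(52/m(18)) = (-8/5 + (⅗)*(-14))*(52/((2*18))) = (-8/5 - 42/5)*(52/36) = -520/36 = -10*13/9 = -130/9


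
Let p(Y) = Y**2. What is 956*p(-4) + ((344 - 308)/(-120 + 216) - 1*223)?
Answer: 120587/8 ≈ 15073.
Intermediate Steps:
956*p(-4) + ((344 - 308)/(-120 + 216) - 1*223) = 956*(-4)**2 + ((344 - 308)/(-120 + 216) - 1*223) = 956*16 + (36/96 - 223) = 15296 + (36*(1/96) - 223) = 15296 + (3/8 - 223) = 15296 - 1781/8 = 120587/8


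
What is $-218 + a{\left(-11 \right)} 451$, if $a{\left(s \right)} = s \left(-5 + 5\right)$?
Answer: $-218$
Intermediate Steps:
$a{\left(s \right)} = 0$ ($a{\left(s \right)} = s 0 = 0$)
$-218 + a{\left(-11 \right)} 451 = -218 + 0 \cdot 451 = -218 + 0 = -218$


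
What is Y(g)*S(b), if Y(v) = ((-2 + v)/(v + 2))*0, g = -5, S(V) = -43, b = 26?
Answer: 0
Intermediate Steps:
Y(v) = 0 (Y(v) = ((-2 + v)/(2 + v))*0 = 0)
Y(g)*S(b) = 0*(-43) = 0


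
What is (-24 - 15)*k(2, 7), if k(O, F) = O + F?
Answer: -351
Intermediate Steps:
k(O, F) = F + O
(-24 - 15)*k(2, 7) = (-24 - 15)*(7 + 2) = -39*9 = -351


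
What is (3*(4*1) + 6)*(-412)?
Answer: -7416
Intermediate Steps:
(3*(4*1) + 6)*(-412) = (3*4 + 6)*(-412) = (12 + 6)*(-412) = 18*(-412) = -7416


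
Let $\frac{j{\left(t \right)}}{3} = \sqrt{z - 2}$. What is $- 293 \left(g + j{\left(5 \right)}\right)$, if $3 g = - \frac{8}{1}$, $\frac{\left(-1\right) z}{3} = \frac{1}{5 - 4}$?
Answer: $\frac{2344}{3} - 879 i \sqrt{5} \approx 781.33 - 1965.5 i$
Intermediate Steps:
$z = -3$ ($z = - \frac{3}{5 - 4} = - \frac{3}{1} = \left(-3\right) 1 = -3$)
$g = - \frac{8}{3}$ ($g = \frac{\left(-8\right) 1^{-1}}{3} = \frac{\left(-8\right) 1}{3} = \frac{1}{3} \left(-8\right) = - \frac{8}{3} \approx -2.6667$)
$j{\left(t \right)} = 3 i \sqrt{5}$ ($j{\left(t \right)} = 3 \sqrt{-3 - 2} = 3 \sqrt{-5} = 3 i \sqrt{5}$)
$- 293 \left(g + j{\left(5 \right)}\right) = - 293 \left(- \frac{8}{3} + 3 i \sqrt{5}\right) = \frac{2344}{3} - 879 i \sqrt{5}$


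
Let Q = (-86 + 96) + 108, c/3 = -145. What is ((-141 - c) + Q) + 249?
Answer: 661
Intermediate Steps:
c = -435 (c = 3*(-145) = -435)
Q = 118 (Q = 10 + 108 = 118)
((-141 - c) + Q) + 249 = ((-141 - 1*(-435)) + 118) + 249 = ((-141 + 435) + 118) + 249 = (294 + 118) + 249 = 412 + 249 = 661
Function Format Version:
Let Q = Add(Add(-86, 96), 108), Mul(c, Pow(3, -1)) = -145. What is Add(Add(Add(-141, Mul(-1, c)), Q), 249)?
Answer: 661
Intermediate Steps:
c = -435 (c = Mul(3, -145) = -435)
Q = 118 (Q = Add(10, 108) = 118)
Add(Add(Add(-141, Mul(-1, c)), Q), 249) = Add(Add(Add(-141, Mul(-1, -435)), 118), 249) = Add(Add(Add(-141, 435), 118), 249) = Add(Add(294, 118), 249) = Add(412, 249) = 661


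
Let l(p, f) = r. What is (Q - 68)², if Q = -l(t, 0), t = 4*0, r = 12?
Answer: 6400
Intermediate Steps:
t = 0
l(p, f) = 12
Q = -12 (Q = -1*12 = -12)
(Q - 68)² = (-12 - 68)² = (-80)² = 6400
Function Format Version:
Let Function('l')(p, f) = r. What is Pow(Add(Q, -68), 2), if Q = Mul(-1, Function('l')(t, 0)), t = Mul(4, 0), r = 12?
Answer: 6400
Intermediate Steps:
t = 0
Function('l')(p, f) = 12
Q = -12 (Q = Mul(-1, 12) = -12)
Pow(Add(Q, -68), 2) = Pow(Add(-12, -68), 2) = Pow(-80, 2) = 6400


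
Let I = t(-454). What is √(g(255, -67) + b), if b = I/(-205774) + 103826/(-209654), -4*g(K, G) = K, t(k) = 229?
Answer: I*√29893426217704822104665/21570671098 ≈ 8.0154*I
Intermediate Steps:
g(K, G) = -K/4
I = 229
b = -10706351045/21570671098 (b = 229/(-205774) + 103826/(-209654) = 229*(-1/205774) + 103826*(-1/209654) = -229/205774 - 51913/104827 = -10706351045/21570671098 ≈ -0.49634)
√(g(255, -67) + b) = √(-¼*255 - 10706351045/21570671098) = √(-255/4 - 10706351045/21570671098) = √(-2771673267085/43141342196) = I*√29893426217704822104665/21570671098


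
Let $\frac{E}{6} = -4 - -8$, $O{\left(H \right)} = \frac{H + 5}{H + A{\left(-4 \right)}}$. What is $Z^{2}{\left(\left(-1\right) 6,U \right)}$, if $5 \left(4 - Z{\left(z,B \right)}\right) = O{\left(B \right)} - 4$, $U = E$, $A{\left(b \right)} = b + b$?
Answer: $\frac{5041}{256} \approx 19.691$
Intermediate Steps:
$A{\left(b \right)} = 2 b$
$O{\left(H \right)} = \frac{5 + H}{-8 + H}$ ($O{\left(H \right)} = \frac{H + 5}{H + 2 \left(-4\right)} = \frac{5 + H}{H - 8} = \frac{5 + H}{-8 + H}$)
$E = 24$ ($E = 6 \left(-4 - -8\right) = 6 \left(-4 + 8\right) = 6 \cdot 4 = 24$)
$U = 24$
$Z{\left(z,B \right)} = \frac{24}{5} - \frac{5 + B}{5 \left(-8 + B\right)}$ ($Z{\left(z,B \right)} = 4 - \frac{\frac{5 + B}{-8 + B} - 4}{5} = 4 - \frac{-4 + \frac{5 + B}{-8 + B}}{5} = 4 + \left(\frac{4}{5} - \frac{5 + B}{5 \left(-8 + B\right)}\right) = \frac{24}{5} - \frac{5 + B}{5 \left(-8 + B\right)}$)
$Z^{2}{\left(\left(-1\right) 6,U \right)} = \left(\frac{-197 + 23 \cdot 24}{5 \left(-8 + 24\right)}\right)^{2} = \left(\frac{-197 + 552}{5 \cdot 16}\right)^{2} = \left(\frac{1}{5} \cdot \frac{1}{16} \cdot 355\right)^{2} = \left(\frac{71}{16}\right)^{2} = \frac{5041}{256}$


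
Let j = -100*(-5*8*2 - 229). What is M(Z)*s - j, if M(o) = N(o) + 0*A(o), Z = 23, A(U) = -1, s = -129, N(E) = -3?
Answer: -30513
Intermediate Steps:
M(o) = -3 (M(o) = -3 + 0*(-1) = -3 + 0 = -3)
j = 30900 (j = -100*(-40*2 - 229) = -100*(-80 - 229) = -100*(-309) = 30900)
M(Z)*s - j = -3*(-129) - 1*30900 = 387 - 30900 = -30513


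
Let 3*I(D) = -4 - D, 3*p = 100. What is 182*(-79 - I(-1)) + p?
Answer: -42488/3 ≈ -14163.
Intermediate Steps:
p = 100/3 (p = (⅓)*100 = 100/3 ≈ 33.333)
I(D) = -4/3 - D/3 (I(D) = (-4 - D)/3 = -4/3 - D/3)
182*(-79 - I(-1)) + p = 182*(-79 - (-4/3 - ⅓*(-1))) + 100/3 = 182*(-79 - (-4/3 + ⅓)) + 100/3 = 182*(-79 - 1*(-1)) + 100/3 = 182*(-79 + 1) + 100/3 = 182*(-78) + 100/3 = -14196 + 100/3 = -42488/3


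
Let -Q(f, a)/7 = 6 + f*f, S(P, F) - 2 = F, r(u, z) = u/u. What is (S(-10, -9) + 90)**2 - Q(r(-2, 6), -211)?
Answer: 6938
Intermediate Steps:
r(u, z) = 1
S(P, F) = 2 + F
Q(f, a) = -42 - 7*f**2 (Q(f, a) = -7*(6 + f*f) = -7*(6 + f**2) = -42 - 7*f**2)
(S(-10, -9) + 90)**2 - Q(r(-2, 6), -211) = ((2 - 9) + 90)**2 - (-42 - 7*1**2) = (-7 + 90)**2 - (-42 - 7*1) = 83**2 - (-42 - 7) = 6889 - 1*(-49) = 6889 + 49 = 6938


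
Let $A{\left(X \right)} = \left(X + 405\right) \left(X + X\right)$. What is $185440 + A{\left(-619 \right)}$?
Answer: $450372$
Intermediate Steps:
$A{\left(X \right)} = 2 X \left(405 + X\right)$ ($A{\left(X \right)} = \left(405 + X\right) 2 X = 2 X \left(405 + X\right)$)
$185440 + A{\left(-619 \right)} = 185440 + 2 \left(-619\right) \left(405 - 619\right) = 185440 + 2 \left(-619\right) \left(-214\right) = 185440 + 264932 = 450372$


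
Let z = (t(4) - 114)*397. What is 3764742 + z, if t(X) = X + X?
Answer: 3722660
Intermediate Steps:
t(X) = 2*X
z = -42082 (z = (2*4 - 114)*397 = (8 - 114)*397 = -106*397 = -42082)
3764742 + z = 3764742 - 42082 = 3722660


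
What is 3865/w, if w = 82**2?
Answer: 3865/6724 ≈ 0.57481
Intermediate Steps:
w = 6724
3865/w = 3865/6724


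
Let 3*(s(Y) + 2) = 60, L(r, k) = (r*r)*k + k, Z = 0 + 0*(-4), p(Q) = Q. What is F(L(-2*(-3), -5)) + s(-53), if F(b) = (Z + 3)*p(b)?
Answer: -537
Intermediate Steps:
Z = 0 (Z = 0 + 0 = 0)
L(r, k) = k + k*r² (L(r, k) = r²*k + k = k*r² + k = k + k*r²)
s(Y) = 18 (s(Y) = -2 + (⅓)*60 = -2 + 20 = 18)
F(b) = 3*b (F(b) = (0 + 3)*b = 3*b)
F(L(-2*(-3), -5)) + s(-53) = 3*(-5*(1 + (-2*(-3))²)) + 18 = 3*(-5*(1 + 6²)) + 18 = 3*(-5*(1 + 36)) + 18 = 3*(-5*37) + 18 = 3*(-185) + 18 = -555 + 18 = -537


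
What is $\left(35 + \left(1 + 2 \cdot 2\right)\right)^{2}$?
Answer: $1600$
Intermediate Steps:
$\left(35 + \left(1 + 2 \cdot 2\right)\right)^{2} = \left(35 + \left(1 + 4\right)\right)^{2} = \left(35 + 5\right)^{2} = 40^{2} = 1600$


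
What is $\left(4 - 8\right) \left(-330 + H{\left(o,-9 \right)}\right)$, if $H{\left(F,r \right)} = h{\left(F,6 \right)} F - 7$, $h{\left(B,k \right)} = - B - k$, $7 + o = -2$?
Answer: $1456$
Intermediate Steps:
$o = -9$ ($o = -7 - 2 = -9$)
$H{\left(F,r \right)} = -7 + F \left(-6 - F\right)$ ($H{\left(F,r \right)} = \left(- F - 6\right) F - 7 = \left(-6 - F\right) F - 7 = F \left(-6 - F\right) - 7 = -7 + F \left(-6 - F\right)$)
$\left(4 - 8\right) \left(-330 + H{\left(o,-9 \right)}\right) = \left(4 - 8\right) \left(-330 - \left(7 - 9 \left(6 - 9\right)\right)\right) = - 4 \left(-330 - \left(7 - -27\right)\right) = - 4 \left(-330 - 34\right) = \left(-4\right) \left(-364\right) = 1456$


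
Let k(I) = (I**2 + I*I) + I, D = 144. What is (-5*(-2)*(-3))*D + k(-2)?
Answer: -4314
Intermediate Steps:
k(I) = I + 2*I**2 (k(I) = (I**2 + I**2) + I = 2*I**2 + I = I + 2*I**2)
(-5*(-2)*(-3))*D + k(-2) = (-5*(-2)*(-3))*144 - 2*(1 + 2*(-2)) = (10*(-3))*144 - 2*(1 - 4) = -30*144 - 2*(-3) = -4320 + 6 = -4314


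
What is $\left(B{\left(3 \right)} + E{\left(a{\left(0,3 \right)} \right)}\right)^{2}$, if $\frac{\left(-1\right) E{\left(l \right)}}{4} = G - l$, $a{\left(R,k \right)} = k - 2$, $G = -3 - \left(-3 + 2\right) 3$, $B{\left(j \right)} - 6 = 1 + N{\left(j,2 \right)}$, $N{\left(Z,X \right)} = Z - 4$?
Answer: $100$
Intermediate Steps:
$N{\left(Z,X \right)} = -4 + Z$
$B{\left(j \right)} = 3 + j$ ($B{\left(j \right)} = 6 + \left(1 + \left(-4 + j\right)\right) = 6 + \left(-3 + j\right) = 3 + j$)
$G = 0$ ($G = -3 - \left(-1\right) 3 = -3 - -3 = -3 + 3 = 0$)
$a{\left(R,k \right)} = -2 + k$ ($a{\left(R,k \right)} = k - 2 = -2 + k$)
$E{\left(l \right)} = 4 l$ ($E{\left(l \right)} = - 4 \left(0 - l\right) = - 4 \left(- l\right) = 4 l$)
$\left(B{\left(3 \right)} + E{\left(a{\left(0,3 \right)} \right)}\right)^{2} = \left(\left(3 + 3\right) + 4 \left(-2 + 3\right)\right)^{2} = \left(6 + 4 \cdot 1\right)^{2} = \left(6 + 4\right)^{2} = 10^{2} = 100$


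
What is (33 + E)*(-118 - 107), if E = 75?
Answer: -24300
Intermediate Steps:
(33 + E)*(-118 - 107) = (33 + 75)*(-118 - 107) = 108*(-225) = -24300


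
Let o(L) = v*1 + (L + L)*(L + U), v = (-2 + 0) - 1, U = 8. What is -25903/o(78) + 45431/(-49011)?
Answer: -36841136/12889893 ≈ -2.8581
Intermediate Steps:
v = -3 (v = -2 - 1 = -3)
o(L) = -3 + 2*L*(8 + L) (o(L) = -3*1 + (L + L)*(L + 8) = -3 + (2*L)*(8 + L) = -3 + 2*L*(8 + L))
-25903/o(78) + 45431/(-49011) = -25903/(-3 + 2*78² + 16*78) + 45431/(-49011) = -25903/(-3 + 2*6084 + 1248) + 45431*(-1/49011) = -25903/(-3 + 12168 + 1248) - 45431/49011 = -25903/13413 - 45431/49011 = -36841136/12889893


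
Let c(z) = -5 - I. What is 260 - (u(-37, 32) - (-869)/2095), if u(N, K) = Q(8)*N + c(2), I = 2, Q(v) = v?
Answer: 1178616/2095 ≈ 562.58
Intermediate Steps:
c(z) = -7 (c(z) = -5 - 1*2 = -5 - 2 = -7)
u(N, K) = -7 + 8*N (u(N, K) = 8*N - 7 = -7 + 8*N)
260 - (u(-37, 32) - (-869)/2095) = 260 - ((-7 + 8*(-37)) - (-869)/2095) = 260 - ((-7 - 296) - (-869)/2095) = 260 - (-303 - 1*(-869/2095)) = 260 - (-303 + 869/2095) = 260 - 1*(-633916/2095) = 260 + 633916/2095 = 1178616/2095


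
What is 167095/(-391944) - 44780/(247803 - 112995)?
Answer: -1669874795/2201549448 ≈ -0.75850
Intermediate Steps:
167095/(-391944) - 44780/(247803 - 112995) = 167095*(-1/391944) - 44780/134808 = -167095/391944 - 44780*1/134808 = -167095/391944 - 11195/33702 = -1669874795/2201549448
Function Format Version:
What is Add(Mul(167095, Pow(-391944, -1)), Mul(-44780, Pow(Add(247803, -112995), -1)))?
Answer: Rational(-1669874795, 2201549448) ≈ -0.75850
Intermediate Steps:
Add(Mul(167095, Pow(-391944, -1)), Mul(-44780, Pow(Add(247803, -112995), -1))) = Add(Mul(167095, Rational(-1, 391944)), Mul(-44780, Pow(134808, -1))) = Add(Rational(-167095, 391944), Mul(-44780, Rational(1, 134808))) = Add(Rational(-167095, 391944), Rational(-11195, 33702)) = Rational(-1669874795, 2201549448)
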